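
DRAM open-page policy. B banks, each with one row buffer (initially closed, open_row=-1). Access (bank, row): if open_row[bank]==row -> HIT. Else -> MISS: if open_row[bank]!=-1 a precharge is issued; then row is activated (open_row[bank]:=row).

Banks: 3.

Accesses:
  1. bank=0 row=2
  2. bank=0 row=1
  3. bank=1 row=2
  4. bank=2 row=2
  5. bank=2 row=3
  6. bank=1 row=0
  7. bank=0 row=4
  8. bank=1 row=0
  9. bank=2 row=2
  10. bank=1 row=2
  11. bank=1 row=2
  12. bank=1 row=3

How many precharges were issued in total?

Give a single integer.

Acc 1: bank0 row2 -> MISS (open row2); precharges=0
Acc 2: bank0 row1 -> MISS (open row1); precharges=1
Acc 3: bank1 row2 -> MISS (open row2); precharges=1
Acc 4: bank2 row2 -> MISS (open row2); precharges=1
Acc 5: bank2 row3 -> MISS (open row3); precharges=2
Acc 6: bank1 row0 -> MISS (open row0); precharges=3
Acc 7: bank0 row4 -> MISS (open row4); precharges=4
Acc 8: bank1 row0 -> HIT
Acc 9: bank2 row2 -> MISS (open row2); precharges=5
Acc 10: bank1 row2 -> MISS (open row2); precharges=6
Acc 11: bank1 row2 -> HIT
Acc 12: bank1 row3 -> MISS (open row3); precharges=7

Answer: 7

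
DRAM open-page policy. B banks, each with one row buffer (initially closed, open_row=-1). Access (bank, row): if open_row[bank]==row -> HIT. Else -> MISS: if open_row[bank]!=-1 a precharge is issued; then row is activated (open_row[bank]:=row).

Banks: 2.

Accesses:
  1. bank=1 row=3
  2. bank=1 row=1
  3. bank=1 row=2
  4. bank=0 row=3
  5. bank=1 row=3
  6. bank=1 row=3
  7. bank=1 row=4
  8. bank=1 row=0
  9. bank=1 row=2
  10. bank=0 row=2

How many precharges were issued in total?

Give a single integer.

Answer: 7

Derivation:
Acc 1: bank1 row3 -> MISS (open row3); precharges=0
Acc 2: bank1 row1 -> MISS (open row1); precharges=1
Acc 3: bank1 row2 -> MISS (open row2); precharges=2
Acc 4: bank0 row3 -> MISS (open row3); precharges=2
Acc 5: bank1 row3 -> MISS (open row3); precharges=3
Acc 6: bank1 row3 -> HIT
Acc 7: bank1 row4 -> MISS (open row4); precharges=4
Acc 8: bank1 row0 -> MISS (open row0); precharges=5
Acc 9: bank1 row2 -> MISS (open row2); precharges=6
Acc 10: bank0 row2 -> MISS (open row2); precharges=7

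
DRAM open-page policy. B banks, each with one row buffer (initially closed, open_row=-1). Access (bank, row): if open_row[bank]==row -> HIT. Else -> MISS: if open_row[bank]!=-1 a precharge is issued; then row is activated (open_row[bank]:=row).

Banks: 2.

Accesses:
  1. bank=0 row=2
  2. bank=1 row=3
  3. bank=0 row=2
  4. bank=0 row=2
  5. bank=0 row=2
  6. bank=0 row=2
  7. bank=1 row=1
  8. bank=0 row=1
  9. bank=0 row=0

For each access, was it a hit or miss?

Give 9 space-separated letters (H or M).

Acc 1: bank0 row2 -> MISS (open row2); precharges=0
Acc 2: bank1 row3 -> MISS (open row3); precharges=0
Acc 3: bank0 row2 -> HIT
Acc 4: bank0 row2 -> HIT
Acc 5: bank0 row2 -> HIT
Acc 6: bank0 row2 -> HIT
Acc 7: bank1 row1 -> MISS (open row1); precharges=1
Acc 8: bank0 row1 -> MISS (open row1); precharges=2
Acc 9: bank0 row0 -> MISS (open row0); precharges=3

Answer: M M H H H H M M M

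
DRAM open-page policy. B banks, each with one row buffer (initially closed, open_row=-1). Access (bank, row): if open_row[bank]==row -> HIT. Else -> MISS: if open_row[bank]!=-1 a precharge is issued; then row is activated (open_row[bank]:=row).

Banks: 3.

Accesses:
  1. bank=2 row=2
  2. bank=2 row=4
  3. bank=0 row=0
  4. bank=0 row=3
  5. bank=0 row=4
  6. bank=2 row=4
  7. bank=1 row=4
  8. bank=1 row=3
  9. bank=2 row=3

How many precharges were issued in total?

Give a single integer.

Answer: 5

Derivation:
Acc 1: bank2 row2 -> MISS (open row2); precharges=0
Acc 2: bank2 row4 -> MISS (open row4); precharges=1
Acc 3: bank0 row0 -> MISS (open row0); precharges=1
Acc 4: bank0 row3 -> MISS (open row3); precharges=2
Acc 5: bank0 row4 -> MISS (open row4); precharges=3
Acc 6: bank2 row4 -> HIT
Acc 7: bank1 row4 -> MISS (open row4); precharges=3
Acc 8: bank1 row3 -> MISS (open row3); precharges=4
Acc 9: bank2 row3 -> MISS (open row3); precharges=5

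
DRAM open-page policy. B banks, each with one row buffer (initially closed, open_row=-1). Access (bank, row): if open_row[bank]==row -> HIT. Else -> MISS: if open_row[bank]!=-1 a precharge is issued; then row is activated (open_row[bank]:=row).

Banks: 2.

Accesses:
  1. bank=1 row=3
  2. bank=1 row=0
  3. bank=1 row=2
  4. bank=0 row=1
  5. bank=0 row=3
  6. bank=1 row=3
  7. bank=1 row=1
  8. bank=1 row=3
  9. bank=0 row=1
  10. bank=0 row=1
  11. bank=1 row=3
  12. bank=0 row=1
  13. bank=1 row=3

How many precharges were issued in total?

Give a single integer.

Answer: 7

Derivation:
Acc 1: bank1 row3 -> MISS (open row3); precharges=0
Acc 2: bank1 row0 -> MISS (open row0); precharges=1
Acc 3: bank1 row2 -> MISS (open row2); precharges=2
Acc 4: bank0 row1 -> MISS (open row1); precharges=2
Acc 5: bank0 row3 -> MISS (open row3); precharges=3
Acc 6: bank1 row3 -> MISS (open row3); precharges=4
Acc 7: bank1 row1 -> MISS (open row1); precharges=5
Acc 8: bank1 row3 -> MISS (open row3); precharges=6
Acc 9: bank0 row1 -> MISS (open row1); precharges=7
Acc 10: bank0 row1 -> HIT
Acc 11: bank1 row3 -> HIT
Acc 12: bank0 row1 -> HIT
Acc 13: bank1 row3 -> HIT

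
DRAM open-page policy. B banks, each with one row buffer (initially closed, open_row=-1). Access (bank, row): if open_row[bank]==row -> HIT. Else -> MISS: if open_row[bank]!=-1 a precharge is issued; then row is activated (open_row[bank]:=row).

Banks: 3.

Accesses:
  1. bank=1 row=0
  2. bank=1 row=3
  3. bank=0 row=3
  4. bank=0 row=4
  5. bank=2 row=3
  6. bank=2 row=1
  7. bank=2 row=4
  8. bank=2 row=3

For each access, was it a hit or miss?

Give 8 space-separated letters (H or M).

Answer: M M M M M M M M

Derivation:
Acc 1: bank1 row0 -> MISS (open row0); precharges=0
Acc 2: bank1 row3 -> MISS (open row3); precharges=1
Acc 3: bank0 row3 -> MISS (open row3); precharges=1
Acc 4: bank0 row4 -> MISS (open row4); precharges=2
Acc 5: bank2 row3 -> MISS (open row3); precharges=2
Acc 6: bank2 row1 -> MISS (open row1); precharges=3
Acc 7: bank2 row4 -> MISS (open row4); precharges=4
Acc 8: bank2 row3 -> MISS (open row3); precharges=5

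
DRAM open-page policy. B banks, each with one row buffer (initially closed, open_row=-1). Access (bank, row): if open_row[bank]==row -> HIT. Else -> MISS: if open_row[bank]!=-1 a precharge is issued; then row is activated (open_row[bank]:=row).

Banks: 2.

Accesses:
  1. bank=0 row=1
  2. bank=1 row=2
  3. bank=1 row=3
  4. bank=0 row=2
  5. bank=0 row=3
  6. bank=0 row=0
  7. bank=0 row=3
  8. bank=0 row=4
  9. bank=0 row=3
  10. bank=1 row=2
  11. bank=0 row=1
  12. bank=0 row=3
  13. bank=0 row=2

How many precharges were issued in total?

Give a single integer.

Answer: 11

Derivation:
Acc 1: bank0 row1 -> MISS (open row1); precharges=0
Acc 2: bank1 row2 -> MISS (open row2); precharges=0
Acc 3: bank1 row3 -> MISS (open row3); precharges=1
Acc 4: bank0 row2 -> MISS (open row2); precharges=2
Acc 5: bank0 row3 -> MISS (open row3); precharges=3
Acc 6: bank0 row0 -> MISS (open row0); precharges=4
Acc 7: bank0 row3 -> MISS (open row3); precharges=5
Acc 8: bank0 row4 -> MISS (open row4); precharges=6
Acc 9: bank0 row3 -> MISS (open row3); precharges=7
Acc 10: bank1 row2 -> MISS (open row2); precharges=8
Acc 11: bank0 row1 -> MISS (open row1); precharges=9
Acc 12: bank0 row3 -> MISS (open row3); precharges=10
Acc 13: bank0 row2 -> MISS (open row2); precharges=11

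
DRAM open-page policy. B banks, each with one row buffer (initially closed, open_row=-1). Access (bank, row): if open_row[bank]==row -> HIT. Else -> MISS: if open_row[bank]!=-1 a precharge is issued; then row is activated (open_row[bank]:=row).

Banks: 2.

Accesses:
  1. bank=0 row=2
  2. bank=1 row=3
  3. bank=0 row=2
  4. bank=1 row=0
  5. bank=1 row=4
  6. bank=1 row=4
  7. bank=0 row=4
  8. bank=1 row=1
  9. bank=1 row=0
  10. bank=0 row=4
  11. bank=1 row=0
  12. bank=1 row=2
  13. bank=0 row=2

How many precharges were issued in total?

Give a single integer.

Acc 1: bank0 row2 -> MISS (open row2); precharges=0
Acc 2: bank1 row3 -> MISS (open row3); precharges=0
Acc 3: bank0 row2 -> HIT
Acc 4: bank1 row0 -> MISS (open row0); precharges=1
Acc 5: bank1 row4 -> MISS (open row4); precharges=2
Acc 6: bank1 row4 -> HIT
Acc 7: bank0 row4 -> MISS (open row4); precharges=3
Acc 8: bank1 row1 -> MISS (open row1); precharges=4
Acc 9: bank1 row0 -> MISS (open row0); precharges=5
Acc 10: bank0 row4 -> HIT
Acc 11: bank1 row0 -> HIT
Acc 12: bank1 row2 -> MISS (open row2); precharges=6
Acc 13: bank0 row2 -> MISS (open row2); precharges=7

Answer: 7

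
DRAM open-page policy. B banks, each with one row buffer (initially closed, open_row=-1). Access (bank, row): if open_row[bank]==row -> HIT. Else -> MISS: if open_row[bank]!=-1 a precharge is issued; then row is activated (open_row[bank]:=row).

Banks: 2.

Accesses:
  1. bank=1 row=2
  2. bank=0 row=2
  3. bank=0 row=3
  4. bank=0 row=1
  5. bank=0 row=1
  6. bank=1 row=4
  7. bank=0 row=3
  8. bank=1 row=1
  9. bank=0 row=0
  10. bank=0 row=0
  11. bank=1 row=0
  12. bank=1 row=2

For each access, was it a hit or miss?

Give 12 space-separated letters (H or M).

Answer: M M M M H M M M M H M M

Derivation:
Acc 1: bank1 row2 -> MISS (open row2); precharges=0
Acc 2: bank0 row2 -> MISS (open row2); precharges=0
Acc 3: bank0 row3 -> MISS (open row3); precharges=1
Acc 4: bank0 row1 -> MISS (open row1); precharges=2
Acc 5: bank0 row1 -> HIT
Acc 6: bank1 row4 -> MISS (open row4); precharges=3
Acc 7: bank0 row3 -> MISS (open row3); precharges=4
Acc 8: bank1 row1 -> MISS (open row1); precharges=5
Acc 9: bank0 row0 -> MISS (open row0); precharges=6
Acc 10: bank0 row0 -> HIT
Acc 11: bank1 row0 -> MISS (open row0); precharges=7
Acc 12: bank1 row2 -> MISS (open row2); precharges=8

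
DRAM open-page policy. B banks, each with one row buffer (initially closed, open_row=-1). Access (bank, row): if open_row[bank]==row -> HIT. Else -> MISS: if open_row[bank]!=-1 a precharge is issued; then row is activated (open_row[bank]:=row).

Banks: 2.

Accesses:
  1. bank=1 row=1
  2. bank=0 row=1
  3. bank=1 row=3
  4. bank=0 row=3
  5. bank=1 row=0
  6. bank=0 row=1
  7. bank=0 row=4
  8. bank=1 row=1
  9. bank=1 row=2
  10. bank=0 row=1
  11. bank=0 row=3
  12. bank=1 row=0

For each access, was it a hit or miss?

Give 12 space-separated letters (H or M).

Answer: M M M M M M M M M M M M

Derivation:
Acc 1: bank1 row1 -> MISS (open row1); precharges=0
Acc 2: bank0 row1 -> MISS (open row1); precharges=0
Acc 3: bank1 row3 -> MISS (open row3); precharges=1
Acc 4: bank0 row3 -> MISS (open row3); precharges=2
Acc 5: bank1 row0 -> MISS (open row0); precharges=3
Acc 6: bank0 row1 -> MISS (open row1); precharges=4
Acc 7: bank0 row4 -> MISS (open row4); precharges=5
Acc 8: bank1 row1 -> MISS (open row1); precharges=6
Acc 9: bank1 row2 -> MISS (open row2); precharges=7
Acc 10: bank0 row1 -> MISS (open row1); precharges=8
Acc 11: bank0 row3 -> MISS (open row3); precharges=9
Acc 12: bank1 row0 -> MISS (open row0); precharges=10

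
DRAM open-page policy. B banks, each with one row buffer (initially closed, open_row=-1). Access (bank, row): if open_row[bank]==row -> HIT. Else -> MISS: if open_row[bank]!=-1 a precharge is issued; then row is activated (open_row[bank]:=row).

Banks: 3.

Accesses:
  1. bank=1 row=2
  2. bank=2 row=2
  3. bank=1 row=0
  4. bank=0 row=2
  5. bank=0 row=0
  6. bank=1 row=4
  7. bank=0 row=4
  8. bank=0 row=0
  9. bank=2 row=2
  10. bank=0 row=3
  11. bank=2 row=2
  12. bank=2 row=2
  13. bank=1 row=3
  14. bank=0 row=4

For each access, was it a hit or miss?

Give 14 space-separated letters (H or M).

Acc 1: bank1 row2 -> MISS (open row2); precharges=0
Acc 2: bank2 row2 -> MISS (open row2); precharges=0
Acc 3: bank1 row0 -> MISS (open row0); precharges=1
Acc 4: bank0 row2 -> MISS (open row2); precharges=1
Acc 5: bank0 row0 -> MISS (open row0); precharges=2
Acc 6: bank1 row4 -> MISS (open row4); precharges=3
Acc 7: bank0 row4 -> MISS (open row4); precharges=4
Acc 8: bank0 row0 -> MISS (open row0); precharges=5
Acc 9: bank2 row2 -> HIT
Acc 10: bank0 row3 -> MISS (open row3); precharges=6
Acc 11: bank2 row2 -> HIT
Acc 12: bank2 row2 -> HIT
Acc 13: bank1 row3 -> MISS (open row3); precharges=7
Acc 14: bank0 row4 -> MISS (open row4); precharges=8

Answer: M M M M M M M M H M H H M M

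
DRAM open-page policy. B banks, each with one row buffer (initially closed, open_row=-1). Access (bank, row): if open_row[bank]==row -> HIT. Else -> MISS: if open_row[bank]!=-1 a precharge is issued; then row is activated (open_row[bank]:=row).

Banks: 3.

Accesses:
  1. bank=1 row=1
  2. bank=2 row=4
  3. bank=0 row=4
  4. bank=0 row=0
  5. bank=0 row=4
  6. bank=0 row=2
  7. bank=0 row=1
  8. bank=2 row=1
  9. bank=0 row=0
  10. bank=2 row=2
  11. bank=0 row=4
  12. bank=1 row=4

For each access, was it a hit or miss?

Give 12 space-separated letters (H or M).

Answer: M M M M M M M M M M M M

Derivation:
Acc 1: bank1 row1 -> MISS (open row1); precharges=0
Acc 2: bank2 row4 -> MISS (open row4); precharges=0
Acc 3: bank0 row4 -> MISS (open row4); precharges=0
Acc 4: bank0 row0 -> MISS (open row0); precharges=1
Acc 5: bank0 row4 -> MISS (open row4); precharges=2
Acc 6: bank0 row2 -> MISS (open row2); precharges=3
Acc 7: bank0 row1 -> MISS (open row1); precharges=4
Acc 8: bank2 row1 -> MISS (open row1); precharges=5
Acc 9: bank0 row0 -> MISS (open row0); precharges=6
Acc 10: bank2 row2 -> MISS (open row2); precharges=7
Acc 11: bank0 row4 -> MISS (open row4); precharges=8
Acc 12: bank1 row4 -> MISS (open row4); precharges=9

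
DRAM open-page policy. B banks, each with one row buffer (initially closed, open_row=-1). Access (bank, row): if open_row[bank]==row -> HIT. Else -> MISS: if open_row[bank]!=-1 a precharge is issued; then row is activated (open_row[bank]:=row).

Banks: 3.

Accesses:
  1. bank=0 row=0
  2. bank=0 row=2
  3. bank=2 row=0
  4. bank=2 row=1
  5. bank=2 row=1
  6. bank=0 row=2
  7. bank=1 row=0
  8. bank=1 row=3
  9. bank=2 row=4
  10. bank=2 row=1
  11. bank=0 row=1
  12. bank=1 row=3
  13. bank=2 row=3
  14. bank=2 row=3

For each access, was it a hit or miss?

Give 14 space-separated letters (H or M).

Answer: M M M M H H M M M M M H M H

Derivation:
Acc 1: bank0 row0 -> MISS (open row0); precharges=0
Acc 2: bank0 row2 -> MISS (open row2); precharges=1
Acc 3: bank2 row0 -> MISS (open row0); precharges=1
Acc 4: bank2 row1 -> MISS (open row1); precharges=2
Acc 5: bank2 row1 -> HIT
Acc 6: bank0 row2 -> HIT
Acc 7: bank1 row0 -> MISS (open row0); precharges=2
Acc 8: bank1 row3 -> MISS (open row3); precharges=3
Acc 9: bank2 row4 -> MISS (open row4); precharges=4
Acc 10: bank2 row1 -> MISS (open row1); precharges=5
Acc 11: bank0 row1 -> MISS (open row1); precharges=6
Acc 12: bank1 row3 -> HIT
Acc 13: bank2 row3 -> MISS (open row3); precharges=7
Acc 14: bank2 row3 -> HIT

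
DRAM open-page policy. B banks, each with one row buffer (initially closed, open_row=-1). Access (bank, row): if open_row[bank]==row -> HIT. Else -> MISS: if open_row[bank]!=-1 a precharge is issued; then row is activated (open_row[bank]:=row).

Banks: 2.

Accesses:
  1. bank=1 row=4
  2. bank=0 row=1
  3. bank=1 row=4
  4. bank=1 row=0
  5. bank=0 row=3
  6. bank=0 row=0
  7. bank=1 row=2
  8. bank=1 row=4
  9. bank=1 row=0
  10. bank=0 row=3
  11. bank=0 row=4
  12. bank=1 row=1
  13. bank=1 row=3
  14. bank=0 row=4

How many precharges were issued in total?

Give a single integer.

Answer: 10

Derivation:
Acc 1: bank1 row4 -> MISS (open row4); precharges=0
Acc 2: bank0 row1 -> MISS (open row1); precharges=0
Acc 3: bank1 row4 -> HIT
Acc 4: bank1 row0 -> MISS (open row0); precharges=1
Acc 5: bank0 row3 -> MISS (open row3); precharges=2
Acc 6: bank0 row0 -> MISS (open row0); precharges=3
Acc 7: bank1 row2 -> MISS (open row2); precharges=4
Acc 8: bank1 row4 -> MISS (open row4); precharges=5
Acc 9: bank1 row0 -> MISS (open row0); precharges=6
Acc 10: bank0 row3 -> MISS (open row3); precharges=7
Acc 11: bank0 row4 -> MISS (open row4); precharges=8
Acc 12: bank1 row1 -> MISS (open row1); precharges=9
Acc 13: bank1 row3 -> MISS (open row3); precharges=10
Acc 14: bank0 row4 -> HIT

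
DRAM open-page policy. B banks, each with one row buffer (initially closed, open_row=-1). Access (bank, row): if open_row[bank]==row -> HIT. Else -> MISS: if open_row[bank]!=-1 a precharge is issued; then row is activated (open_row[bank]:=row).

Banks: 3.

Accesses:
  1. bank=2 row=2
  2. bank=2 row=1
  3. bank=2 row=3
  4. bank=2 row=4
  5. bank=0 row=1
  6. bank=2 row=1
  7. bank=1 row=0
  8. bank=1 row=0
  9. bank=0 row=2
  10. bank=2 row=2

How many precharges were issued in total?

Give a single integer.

Acc 1: bank2 row2 -> MISS (open row2); precharges=0
Acc 2: bank2 row1 -> MISS (open row1); precharges=1
Acc 3: bank2 row3 -> MISS (open row3); precharges=2
Acc 4: bank2 row4 -> MISS (open row4); precharges=3
Acc 5: bank0 row1 -> MISS (open row1); precharges=3
Acc 6: bank2 row1 -> MISS (open row1); precharges=4
Acc 7: bank1 row0 -> MISS (open row0); precharges=4
Acc 8: bank1 row0 -> HIT
Acc 9: bank0 row2 -> MISS (open row2); precharges=5
Acc 10: bank2 row2 -> MISS (open row2); precharges=6

Answer: 6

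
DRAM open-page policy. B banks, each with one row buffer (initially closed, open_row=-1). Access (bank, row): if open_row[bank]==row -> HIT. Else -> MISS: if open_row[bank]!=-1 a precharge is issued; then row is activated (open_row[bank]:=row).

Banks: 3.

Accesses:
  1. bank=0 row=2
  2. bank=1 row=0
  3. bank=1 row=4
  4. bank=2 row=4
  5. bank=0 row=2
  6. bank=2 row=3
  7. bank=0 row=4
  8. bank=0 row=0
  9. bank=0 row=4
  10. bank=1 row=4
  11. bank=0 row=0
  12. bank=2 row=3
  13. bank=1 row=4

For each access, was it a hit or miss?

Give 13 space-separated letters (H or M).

Answer: M M M M H M M M M H M H H

Derivation:
Acc 1: bank0 row2 -> MISS (open row2); precharges=0
Acc 2: bank1 row0 -> MISS (open row0); precharges=0
Acc 3: bank1 row4 -> MISS (open row4); precharges=1
Acc 4: bank2 row4 -> MISS (open row4); precharges=1
Acc 5: bank0 row2 -> HIT
Acc 6: bank2 row3 -> MISS (open row3); precharges=2
Acc 7: bank0 row4 -> MISS (open row4); precharges=3
Acc 8: bank0 row0 -> MISS (open row0); precharges=4
Acc 9: bank0 row4 -> MISS (open row4); precharges=5
Acc 10: bank1 row4 -> HIT
Acc 11: bank0 row0 -> MISS (open row0); precharges=6
Acc 12: bank2 row3 -> HIT
Acc 13: bank1 row4 -> HIT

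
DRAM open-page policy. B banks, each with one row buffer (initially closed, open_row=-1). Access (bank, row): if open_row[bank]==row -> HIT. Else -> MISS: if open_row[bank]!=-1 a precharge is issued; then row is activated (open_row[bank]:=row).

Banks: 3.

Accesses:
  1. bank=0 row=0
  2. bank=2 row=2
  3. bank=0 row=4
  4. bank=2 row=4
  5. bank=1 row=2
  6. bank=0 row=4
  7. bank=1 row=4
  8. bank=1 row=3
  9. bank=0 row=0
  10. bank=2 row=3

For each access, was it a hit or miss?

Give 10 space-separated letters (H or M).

Answer: M M M M M H M M M M

Derivation:
Acc 1: bank0 row0 -> MISS (open row0); precharges=0
Acc 2: bank2 row2 -> MISS (open row2); precharges=0
Acc 3: bank0 row4 -> MISS (open row4); precharges=1
Acc 4: bank2 row4 -> MISS (open row4); precharges=2
Acc 5: bank1 row2 -> MISS (open row2); precharges=2
Acc 6: bank0 row4 -> HIT
Acc 7: bank1 row4 -> MISS (open row4); precharges=3
Acc 8: bank1 row3 -> MISS (open row3); precharges=4
Acc 9: bank0 row0 -> MISS (open row0); precharges=5
Acc 10: bank2 row3 -> MISS (open row3); precharges=6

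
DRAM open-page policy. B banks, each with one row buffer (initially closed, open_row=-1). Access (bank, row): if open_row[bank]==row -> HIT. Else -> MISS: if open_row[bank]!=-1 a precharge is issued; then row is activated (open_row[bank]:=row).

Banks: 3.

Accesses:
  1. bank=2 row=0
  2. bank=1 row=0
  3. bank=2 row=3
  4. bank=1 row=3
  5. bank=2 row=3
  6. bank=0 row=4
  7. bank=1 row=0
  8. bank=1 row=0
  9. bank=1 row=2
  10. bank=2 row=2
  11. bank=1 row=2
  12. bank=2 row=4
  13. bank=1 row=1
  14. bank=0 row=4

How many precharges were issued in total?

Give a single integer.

Acc 1: bank2 row0 -> MISS (open row0); precharges=0
Acc 2: bank1 row0 -> MISS (open row0); precharges=0
Acc 3: bank2 row3 -> MISS (open row3); precharges=1
Acc 4: bank1 row3 -> MISS (open row3); precharges=2
Acc 5: bank2 row3 -> HIT
Acc 6: bank0 row4 -> MISS (open row4); precharges=2
Acc 7: bank1 row0 -> MISS (open row0); precharges=3
Acc 8: bank1 row0 -> HIT
Acc 9: bank1 row2 -> MISS (open row2); precharges=4
Acc 10: bank2 row2 -> MISS (open row2); precharges=5
Acc 11: bank1 row2 -> HIT
Acc 12: bank2 row4 -> MISS (open row4); precharges=6
Acc 13: bank1 row1 -> MISS (open row1); precharges=7
Acc 14: bank0 row4 -> HIT

Answer: 7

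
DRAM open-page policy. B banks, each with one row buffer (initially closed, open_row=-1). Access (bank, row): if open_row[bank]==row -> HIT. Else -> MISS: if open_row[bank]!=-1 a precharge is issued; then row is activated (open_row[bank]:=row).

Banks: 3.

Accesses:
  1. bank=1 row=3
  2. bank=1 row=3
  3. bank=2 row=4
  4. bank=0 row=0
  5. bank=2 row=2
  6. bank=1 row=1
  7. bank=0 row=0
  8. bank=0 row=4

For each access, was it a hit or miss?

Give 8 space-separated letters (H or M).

Acc 1: bank1 row3 -> MISS (open row3); precharges=0
Acc 2: bank1 row3 -> HIT
Acc 3: bank2 row4 -> MISS (open row4); precharges=0
Acc 4: bank0 row0 -> MISS (open row0); precharges=0
Acc 5: bank2 row2 -> MISS (open row2); precharges=1
Acc 6: bank1 row1 -> MISS (open row1); precharges=2
Acc 7: bank0 row0 -> HIT
Acc 8: bank0 row4 -> MISS (open row4); precharges=3

Answer: M H M M M M H M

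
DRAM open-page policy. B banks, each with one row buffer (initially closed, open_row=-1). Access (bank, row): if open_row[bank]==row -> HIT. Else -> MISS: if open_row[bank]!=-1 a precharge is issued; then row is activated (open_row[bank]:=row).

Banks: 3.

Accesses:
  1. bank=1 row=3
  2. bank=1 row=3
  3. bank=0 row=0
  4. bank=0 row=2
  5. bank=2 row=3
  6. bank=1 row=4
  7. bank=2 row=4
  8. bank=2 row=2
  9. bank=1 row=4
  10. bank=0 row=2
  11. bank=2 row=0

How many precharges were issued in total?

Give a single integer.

Acc 1: bank1 row3 -> MISS (open row3); precharges=0
Acc 2: bank1 row3 -> HIT
Acc 3: bank0 row0 -> MISS (open row0); precharges=0
Acc 4: bank0 row2 -> MISS (open row2); precharges=1
Acc 5: bank2 row3 -> MISS (open row3); precharges=1
Acc 6: bank1 row4 -> MISS (open row4); precharges=2
Acc 7: bank2 row4 -> MISS (open row4); precharges=3
Acc 8: bank2 row2 -> MISS (open row2); precharges=4
Acc 9: bank1 row4 -> HIT
Acc 10: bank0 row2 -> HIT
Acc 11: bank2 row0 -> MISS (open row0); precharges=5

Answer: 5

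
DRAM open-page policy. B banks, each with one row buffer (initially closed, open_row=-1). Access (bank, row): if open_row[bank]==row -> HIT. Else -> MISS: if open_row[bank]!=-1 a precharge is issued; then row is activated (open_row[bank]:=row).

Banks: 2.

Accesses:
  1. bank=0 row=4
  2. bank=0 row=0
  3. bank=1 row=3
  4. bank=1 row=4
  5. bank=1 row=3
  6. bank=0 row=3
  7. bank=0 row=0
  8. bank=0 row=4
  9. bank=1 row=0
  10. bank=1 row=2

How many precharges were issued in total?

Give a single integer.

Acc 1: bank0 row4 -> MISS (open row4); precharges=0
Acc 2: bank0 row0 -> MISS (open row0); precharges=1
Acc 3: bank1 row3 -> MISS (open row3); precharges=1
Acc 4: bank1 row4 -> MISS (open row4); precharges=2
Acc 5: bank1 row3 -> MISS (open row3); precharges=3
Acc 6: bank0 row3 -> MISS (open row3); precharges=4
Acc 7: bank0 row0 -> MISS (open row0); precharges=5
Acc 8: bank0 row4 -> MISS (open row4); precharges=6
Acc 9: bank1 row0 -> MISS (open row0); precharges=7
Acc 10: bank1 row2 -> MISS (open row2); precharges=8

Answer: 8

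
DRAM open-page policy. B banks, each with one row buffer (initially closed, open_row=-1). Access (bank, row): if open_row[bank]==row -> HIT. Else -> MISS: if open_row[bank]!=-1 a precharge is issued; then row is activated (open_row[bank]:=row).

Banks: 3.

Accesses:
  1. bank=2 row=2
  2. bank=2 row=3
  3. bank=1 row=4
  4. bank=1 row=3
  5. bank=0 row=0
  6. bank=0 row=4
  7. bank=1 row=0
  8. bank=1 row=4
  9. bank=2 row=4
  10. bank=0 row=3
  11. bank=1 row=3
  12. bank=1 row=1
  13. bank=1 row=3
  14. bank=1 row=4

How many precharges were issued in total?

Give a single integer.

Acc 1: bank2 row2 -> MISS (open row2); precharges=0
Acc 2: bank2 row3 -> MISS (open row3); precharges=1
Acc 3: bank1 row4 -> MISS (open row4); precharges=1
Acc 4: bank1 row3 -> MISS (open row3); precharges=2
Acc 5: bank0 row0 -> MISS (open row0); precharges=2
Acc 6: bank0 row4 -> MISS (open row4); precharges=3
Acc 7: bank1 row0 -> MISS (open row0); precharges=4
Acc 8: bank1 row4 -> MISS (open row4); precharges=5
Acc 9: bank2 row4 -> MISS (open row4); precharges=6
Acc 10: bank0 row3 -> MISS (open row3); precharges=7
Acc 11: bank1 row3 -> MISS (open row3); precharges=8
Acc 12: bank1 row1 -> MISS (open row1); precharges=9
Acc 13: bank1 row3 -> MISS (open row3); precharges=10
Acc 14: bank1 row4 -> MISS (open row4); precharges=11

Answer: 11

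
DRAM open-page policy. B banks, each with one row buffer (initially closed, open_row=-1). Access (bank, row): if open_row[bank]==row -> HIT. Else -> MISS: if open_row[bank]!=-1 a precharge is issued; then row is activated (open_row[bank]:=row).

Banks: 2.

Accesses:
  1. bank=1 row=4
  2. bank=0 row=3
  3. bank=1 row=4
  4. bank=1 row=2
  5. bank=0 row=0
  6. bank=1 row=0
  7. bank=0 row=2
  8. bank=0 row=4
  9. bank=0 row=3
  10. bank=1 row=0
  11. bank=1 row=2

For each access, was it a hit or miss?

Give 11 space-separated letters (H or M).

Acc 1: bank1 row4 -> MISS (open row4); precharges=0
Acc 2: bank0 row3 -> MISS (open row3); precharges=0
Acc 3: bank1 row4 -> HIT
Acc 4: bank1 row2 -> MISS (open row2); precharges=1
Acc 5: bank0 row0 -> MISS (open row0); precharges=2
Acc 6: bank1 row0 -> MISS (open row0); precharges=3
Acc 7: bank0 row2 -> MISS (open row2); precharges=4
Acc 8: bank0 row4 -> MISS (open row4); precharges=5
Acc 9: bank0 row3 -> MISS (open row3); precharges=6
Acc 10: bank1 row0 -> HIT
Acc 11: bank1 row2 -> MISS (open row2); precharges=7

Answer: M M H M M M M M M H M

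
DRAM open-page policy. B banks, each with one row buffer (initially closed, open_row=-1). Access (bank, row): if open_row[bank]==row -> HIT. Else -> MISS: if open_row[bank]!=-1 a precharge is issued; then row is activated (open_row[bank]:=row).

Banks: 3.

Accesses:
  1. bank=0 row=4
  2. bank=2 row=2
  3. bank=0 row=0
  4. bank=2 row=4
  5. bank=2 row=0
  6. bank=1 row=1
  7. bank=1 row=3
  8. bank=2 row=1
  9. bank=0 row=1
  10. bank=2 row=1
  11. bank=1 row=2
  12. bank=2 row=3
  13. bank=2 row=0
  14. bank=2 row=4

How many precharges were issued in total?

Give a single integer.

Acc 1: bank0 row4 -> MISS (open row4); precharges=0
Acc 2: bank2 row2 -> MISS (open row2); precharges=0
Acc 3: bank0 row0 -> MISS (open row0); precharges=1
Acc 4: bank2 row4 -> MISS (open row4); precharges=2
Acc 5: bank2 row0 -> MISS (open row0); precharges=3
Acc 6: bank1 row1 -> MISS (open row1); precharges=3
Acc 7: bank1 row3 -> MISS (open row3); precharges=4
Acc 8: bank2 row1 -> MISS (open row1); precharges=5
Acc 9: bank0 row1 -> MISS (open row1); precharges=6
Acc 10: bank2 row1 -> HIT
Acc 11: bank1 row2 -> MISS (open row2); precharges=7
Acc 12: bank2 row3 -> MISS (open row3); precharges=8
Acc 13: bank2 row0 -> MISS (open row0); precharges=9
Acc 14: bank2 row4 -> MISS (open row4); precharges=10

Answer: 10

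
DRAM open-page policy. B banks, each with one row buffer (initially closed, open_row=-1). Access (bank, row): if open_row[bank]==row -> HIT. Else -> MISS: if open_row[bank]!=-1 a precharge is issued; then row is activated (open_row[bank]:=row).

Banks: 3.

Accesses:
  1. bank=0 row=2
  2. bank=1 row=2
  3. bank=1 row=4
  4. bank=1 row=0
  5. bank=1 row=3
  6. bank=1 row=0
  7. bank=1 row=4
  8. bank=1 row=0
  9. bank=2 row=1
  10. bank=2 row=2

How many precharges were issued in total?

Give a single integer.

Acc 1: bank0 row2 -> MISS (open row2); precharges=0
Acc 2: bank1 row2 -> MISS (open row2); precharges=0
Acc 3: bank1 row4 -> MISS (open row4); precharges=1
Acc 4: bank1 row0 -> MISS (open row0); precharges=2
Acc 5: bank1 row3 -> MISS (open row3); precharges=3
Acc 6: bank1 row0 -> MISS (open row0); precharges=4
Acc 7: bank1 row4 -> MISS (open row4); precharges=5
Acc 8: bank1 row0 -> MISS (open row0); precharges=6
Acc 9: bank2 row1 -> MISS (open row1); precharges=6
Acc 10: bank2 row2 -> MISS (open row2); precharges=7

Answer: 7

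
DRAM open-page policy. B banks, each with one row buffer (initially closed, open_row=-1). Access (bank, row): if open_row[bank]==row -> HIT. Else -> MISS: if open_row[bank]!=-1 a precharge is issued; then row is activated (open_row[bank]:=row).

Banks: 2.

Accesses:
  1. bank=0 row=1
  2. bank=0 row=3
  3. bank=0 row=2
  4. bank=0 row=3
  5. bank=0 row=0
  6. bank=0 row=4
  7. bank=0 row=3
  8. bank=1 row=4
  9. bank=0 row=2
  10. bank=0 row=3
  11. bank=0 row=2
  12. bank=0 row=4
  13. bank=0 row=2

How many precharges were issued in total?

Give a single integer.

Answer: 11

Derivation:
Acc 1: bank0 row1 -> MISS (open row1); precharges=0
Acc 2: bank0 row3 -> MISS (open row3); precharges=1
Acc 3: bank0 row2 -> MISS (open row2); precharges=2
Acc 4: bank0 row3 -> MISS (open row3); precharges=3
Acc 5: bank0 row0 -> MISS (open row0); precharges=4
Acc 6: bank0 row4 -> MISS (open row4); precharges=5
Acc 7: bank0 row3 -> MISS (open row3); precharges=6
Acc 8: bank1 row4 -> MISS (open row4); precharges=6
Acc 9: bank0 row2 -> MISS (open row2); precharges=7
Acc 10: bank0 row3 -> MISS (open row3); precharges=8
Acc 11: bank0 row2 -> MISS (open row2); precharges=9
Acc 12: bank0 row4 -> MISS (open row4); precharges=10
Acc 13: bank0 row2 -> MISS (open row2); precharges=11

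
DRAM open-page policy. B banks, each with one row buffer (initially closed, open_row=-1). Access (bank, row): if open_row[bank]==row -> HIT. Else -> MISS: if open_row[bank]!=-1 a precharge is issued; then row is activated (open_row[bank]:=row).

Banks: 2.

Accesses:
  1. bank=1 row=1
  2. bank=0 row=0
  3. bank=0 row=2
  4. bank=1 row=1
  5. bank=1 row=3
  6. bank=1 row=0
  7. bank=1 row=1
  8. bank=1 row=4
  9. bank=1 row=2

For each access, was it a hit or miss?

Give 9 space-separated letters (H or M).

Acc 1: bank1 row1 -> MISS (open row1); precharges=0
Acc 2: bank0 row0 -> MISS (open row0); precharges=0
Acc 3: bank0 row2 -> MISS (open row2); precharges=1
Acc 4: bank1 row1 -> HIT
Acc 5: bank1 row3 -> MISS (open row3); precharges=2
Acc 6: bank1 row0 -> MISS (open row0); precharges=3
Acc 7: bank1 row1 -> MISS (open row1); precharges=4
Acc 8: bank1 row4 -> MISS (open row4); precharges=5
Acc 9: bank1 row2 -> MISS (open row2); precharges=6

Answer: M M M H M M M M M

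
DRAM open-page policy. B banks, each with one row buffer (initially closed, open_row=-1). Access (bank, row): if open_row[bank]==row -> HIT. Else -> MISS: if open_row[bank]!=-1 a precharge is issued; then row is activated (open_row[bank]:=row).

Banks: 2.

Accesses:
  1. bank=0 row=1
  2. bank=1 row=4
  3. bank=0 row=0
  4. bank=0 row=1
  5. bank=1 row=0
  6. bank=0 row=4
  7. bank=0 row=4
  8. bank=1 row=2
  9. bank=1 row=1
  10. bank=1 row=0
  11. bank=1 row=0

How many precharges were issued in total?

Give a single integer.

Acc 1: bank0 row1 -> MISS (open row1); precharges=0
Acc 2: bank1 row4 -> MISS (open row4); precharges=0
Acc 3: bank0 row0 -> MISS (open row0); precharges=1
Acc 4: bank0 row1 -> MISS (open row1); precharges=2
Acc 5: bank1 row0 -> MISS (open row0); precharges=3
Acc 6: bank0 row4 -> MISS (open row4); precharges=4
Acc 7: bank0 row4 -> HIT
Acc 8: bank1 row2 -> MISS (open row2); precharges=5
Acc 9: bank1 row1 -> MISS (open row1); precharges=6
Acc 10: bank1 row0 -> MISS (open row0); precharges=7
Acc 11: bank1 row0 -> HIT

Answer: 7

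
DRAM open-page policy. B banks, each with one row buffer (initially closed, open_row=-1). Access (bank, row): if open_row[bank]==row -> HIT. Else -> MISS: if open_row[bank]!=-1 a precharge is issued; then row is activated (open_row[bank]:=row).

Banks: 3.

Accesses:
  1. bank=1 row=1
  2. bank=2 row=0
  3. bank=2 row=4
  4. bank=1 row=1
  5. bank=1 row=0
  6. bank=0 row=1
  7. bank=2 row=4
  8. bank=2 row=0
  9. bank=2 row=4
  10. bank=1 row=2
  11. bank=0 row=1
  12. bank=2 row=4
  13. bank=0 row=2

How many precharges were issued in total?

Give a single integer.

Acc 1: bank1 row1 -> MISS (open row1); precharges=0
Acc 2: bank2 row0 -> MISS (open row0); precharges=0
Acc 3: bank2 row4 -> MISS (open row4); precharges=1
Acc 4: bank1 row1 -> HIT
Acc 5: bank1 row0 -> MISS (open row0); precharges=2
Acc 6: bank0 row1 -> MISS (open row1); precharges=2
Acc 7: bank2 row4 -> HIT
Acc 8: bank2 row0 -> MISS (open row0); precharges=3
Acc 9: bank2 row4 -> MISS (open row4); precharges=4
Acc 10: bank1 row2 -> MISS (open row2); precharges=5
Acc 11: bank0 row1 -> HIT
Acc 12: bank2 row4 -> HIT
Acc 13: bank0 row2 -> MISS (open row2); precharges=6

Answer: 6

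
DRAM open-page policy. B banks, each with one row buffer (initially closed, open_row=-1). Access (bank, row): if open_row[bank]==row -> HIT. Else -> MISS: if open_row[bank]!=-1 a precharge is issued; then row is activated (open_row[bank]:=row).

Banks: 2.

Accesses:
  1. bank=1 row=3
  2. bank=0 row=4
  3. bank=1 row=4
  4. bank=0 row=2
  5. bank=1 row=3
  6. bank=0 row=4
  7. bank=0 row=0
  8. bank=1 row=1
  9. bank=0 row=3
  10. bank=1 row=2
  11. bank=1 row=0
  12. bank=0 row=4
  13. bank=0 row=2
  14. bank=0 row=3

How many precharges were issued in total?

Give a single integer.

Acc 1: bank1 row3 -> MISS (open row3); precharges=0
Acc 2: bank0 row4 -> MISS (open row4); precharges=0
Acc 3: bank1 row4 -> MISS (open row4); precharges=1
Acc 4: bank0 row2 -> MISS (open row2); precharges=2
Acc 5: bank1 row3 -> MISS (open row3); precharges=3
Acc 6: bank0 row4 -> MISS (open row4); precharges=4
Acc 7: bank0 row0 -> MISS (open row0); precharges=5
Acc 8: bank1 row1 -> MISS (open row1); precharges=6
Acc 9: bank0 row3 -> MISS (open row3); precharges=7
Acc 10: bank1 row2 -> MISS (open row2); precharges=8
Acc 11: bank1 row0 -> MISS (open row0); precharges=9
Acc 12: bank0 row4 -> MISS (open row4); precharges=10
Acc 13: bank0 row2 -> MISS (open row2); precharges=11
Acc 14: bank0 row3 -> MISS (open row3); precharges=12

Answer: 12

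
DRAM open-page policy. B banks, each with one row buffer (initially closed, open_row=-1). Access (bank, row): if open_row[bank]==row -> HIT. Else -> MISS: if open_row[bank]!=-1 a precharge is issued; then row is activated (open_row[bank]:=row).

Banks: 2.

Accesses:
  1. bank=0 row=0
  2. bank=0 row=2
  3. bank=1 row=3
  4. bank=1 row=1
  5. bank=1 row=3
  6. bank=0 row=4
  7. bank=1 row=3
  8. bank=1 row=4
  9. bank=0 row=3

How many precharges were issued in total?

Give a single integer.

Answer: 6

Derivation:
Acc 1: bank0 row0 -> MISS (open row0); precharges=0
Acc 2: bank0 row2 -> MISS (open row2); precharges=1
Acc 3: bank1 row3 -> MISS (open row3); precharges=1
Acc 4: bank1 row1 -> MISS (open row1); precharges=2
Acc 5: bank1 row3 -> MISS (open row3); precharges=3
Acc 6: bank0 row4 -> MISS (open row4); precharges=4
Acc 7: bank1 row3 -> HIT
Acc 8: bank1 row4 -> MISS (open row4); precharges=5
Acc 9: bank0 row3 -> MISS (open row3); precharges=6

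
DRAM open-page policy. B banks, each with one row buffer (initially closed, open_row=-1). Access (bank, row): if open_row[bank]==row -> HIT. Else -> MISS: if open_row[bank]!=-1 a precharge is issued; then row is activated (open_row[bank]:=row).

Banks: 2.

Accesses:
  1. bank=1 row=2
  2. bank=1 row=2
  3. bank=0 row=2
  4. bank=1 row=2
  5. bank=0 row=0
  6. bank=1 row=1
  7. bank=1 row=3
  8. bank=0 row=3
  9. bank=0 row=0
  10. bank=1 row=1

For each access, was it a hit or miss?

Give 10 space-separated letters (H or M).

Answer: M H M H M M M M M M

Derivation:
Acc 1: bank1 row2 -> MISS (open row2); precharges=0
Acc 2: bank1 row2 -> HIT
Acc 3: bank0 row2 -> MISS (open row2); precharges=0
Acc 4: bank1 row2 -> HIT
Acc 5: bank0 row0 -> MISS (open row0); precharges=1
Acc 6: bank1 row1 -> MISS (open row1); precharges=2
Acc 7: bank1 row3 -> MISS (open row3); precharges=3
Acc 8: bank0 row3 -> MISS (open row3); precharges=4
Acc 9: bank0 row0 -> MISS (open row0); precharges=5
Acc 10: bank1 row1 -> MISS (open row1); precharges=6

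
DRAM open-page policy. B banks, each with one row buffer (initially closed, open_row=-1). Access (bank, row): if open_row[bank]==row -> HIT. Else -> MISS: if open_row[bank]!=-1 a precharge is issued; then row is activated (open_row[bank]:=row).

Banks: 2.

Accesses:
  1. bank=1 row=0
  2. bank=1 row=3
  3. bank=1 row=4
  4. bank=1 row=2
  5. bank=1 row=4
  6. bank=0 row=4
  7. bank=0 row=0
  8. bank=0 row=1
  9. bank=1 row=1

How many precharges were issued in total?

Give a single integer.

Answer: 7

Derivation:
Acc 1: bank1 row0 -> MISS (open row0); precharges=0
Acc 2: bank1 row3 -> MISS (open row3); precharges=1
Acc 3: bank1 row4 -> MISS (open row4); precharges=2
Acc 4: bank1 row2 -> MISS (open row2); precharges=3
Acc 5: bank1 row4 -> MISS (open row4); precharges=4
Acc 6: bank0 row4 -> MISS (open row4); precharges=4
Acc 7: bank0 row0 -> MISS (open row0); precharges=5
Acc 8: bank0 row1 -> MISS (open row1); precharges=6
Acc 9: bank1 row1 -> MISS (open row1); precharges=7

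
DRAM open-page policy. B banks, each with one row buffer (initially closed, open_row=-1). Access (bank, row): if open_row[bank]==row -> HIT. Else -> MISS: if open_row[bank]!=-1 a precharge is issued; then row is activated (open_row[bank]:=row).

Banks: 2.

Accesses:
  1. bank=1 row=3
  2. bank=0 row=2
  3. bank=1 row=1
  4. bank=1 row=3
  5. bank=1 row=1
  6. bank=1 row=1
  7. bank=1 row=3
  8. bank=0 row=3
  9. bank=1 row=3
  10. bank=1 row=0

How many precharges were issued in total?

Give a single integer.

Acc 1: bank1 row3 -> MISS (open row3); precharges=0
Acc 2: bank0 row2 -> MISS (open row2); precharges=0
Acc 3: bank1 row1 -> MISS (open row1); precharges=1
Acc 4: bank1 row3 -> MISS (open row3); precharges=2
Acc 5: bank1 row1 -> MISS (open row1); precharges=3
Acc 6: bank1 row1 -> HIT
Acc 7: bank1 row3 -> MISS (open row3); precharges=4
Acc 8: bank0 row3 -> MISS (open row3); precharges=5
Acc 9: bank1 row3 -> HIT
Acc 10: bank1 row0 -> MISS (open row0); precharges=6

Answer: 6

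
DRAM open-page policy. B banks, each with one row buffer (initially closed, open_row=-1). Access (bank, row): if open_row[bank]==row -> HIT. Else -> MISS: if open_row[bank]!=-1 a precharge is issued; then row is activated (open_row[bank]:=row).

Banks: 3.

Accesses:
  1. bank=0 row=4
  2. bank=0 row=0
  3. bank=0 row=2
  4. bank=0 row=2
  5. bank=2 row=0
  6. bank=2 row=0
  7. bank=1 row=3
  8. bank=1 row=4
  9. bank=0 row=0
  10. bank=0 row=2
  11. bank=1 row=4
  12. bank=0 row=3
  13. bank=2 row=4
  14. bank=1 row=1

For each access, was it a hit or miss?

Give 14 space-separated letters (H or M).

Answer: M M M H M H M M M M H M M M

Derivation:
Acc 1: bank0 row4 -> MISS (open row4); precharges=0
Acc 2: bank0 row0 -> MISS (open row0); precharges=1
Acc 3: bank0 row2 -> MISS (open row2); precharges=2
Acc 4: bank0 row2 -> HIT
Acc 5: bank2 row0 -> MISS (open row0); precharges=2
Acc 6: bank2 row0 -> HIT
Acc 7: bank1 row3 -> MISS (open row3); precharges=2
Acc 8: bank1 row4 -> MISS (open row4); precharges=3
Acc 9: bank0 row0 -> MISS (open row0); precharges=4
Acc 10: bank0 row2 -> MISS (open row2); precharges=5
Acc 11: bank1 row4 -> HIT
Acc 12: bank0 row3 -> MISS (open row3); precharges=6
Acc 13: bank2 row4 -> MISS (open row4); precharges=7
Acc 14: bank1 row1 -> MISS (open row1); precharges=8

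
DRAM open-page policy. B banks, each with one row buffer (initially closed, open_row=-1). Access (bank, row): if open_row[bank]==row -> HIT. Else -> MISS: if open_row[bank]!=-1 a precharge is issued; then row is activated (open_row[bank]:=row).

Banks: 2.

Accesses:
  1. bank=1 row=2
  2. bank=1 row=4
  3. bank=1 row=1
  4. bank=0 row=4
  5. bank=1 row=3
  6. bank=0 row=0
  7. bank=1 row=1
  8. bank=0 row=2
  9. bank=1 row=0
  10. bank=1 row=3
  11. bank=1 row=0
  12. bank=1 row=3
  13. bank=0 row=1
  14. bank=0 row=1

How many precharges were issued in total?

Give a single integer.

Answer: 11

Derivation:
Acc 1: bank1 row2 -> MISS (open row2); precharges=0
Acc 2: bank1 row4 -> MISS (open row4); precharges=1
Acc 3: bank1 row1 -> MISS (open row1); precharges=2
Acc 4: bank0 row4 -> MISS (open row4); precharges=2
Acc 5: bank1 row3 -> MISS (open row3); precharges=3
Acc 6: bank0 row0 -> MISS (open row0); precharges=4
Acc 7: bank1 row1 -> MISS (open row1); precharges=5
Acc 8: bank0 row2 -> MISS (open row2); precharges=6
Acc 9: bank1 row0 -> MISS (open row0); precharges=7
Acc 10: bank1 row3 -> MISS (open row3); precharges=8
Acc 11: bank1 row0 -> MISS (open row0); precharges=9
Acc 12: bank1 row3 -> MISS (open row3); precharges=10
Acc 13: bank0 row1 -> MISS (open row1); precharges=11
Acc 14: bank0 row1 -> HIT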